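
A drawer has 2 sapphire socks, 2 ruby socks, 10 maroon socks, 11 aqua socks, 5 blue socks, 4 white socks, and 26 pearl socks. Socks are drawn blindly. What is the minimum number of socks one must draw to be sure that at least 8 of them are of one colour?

Put each drawn sock into a box by colour. The largest draw with every box below 8 takes min(count, 7) from each colour; colours with fewer than 7 contribute all they have.
Σ min(cᵢ, 7) = 2 + 2 + 7 + 7 + 5 + 4 + 7 = 34.
Draw number 34 + 1 = 35 must push one box to 8.

35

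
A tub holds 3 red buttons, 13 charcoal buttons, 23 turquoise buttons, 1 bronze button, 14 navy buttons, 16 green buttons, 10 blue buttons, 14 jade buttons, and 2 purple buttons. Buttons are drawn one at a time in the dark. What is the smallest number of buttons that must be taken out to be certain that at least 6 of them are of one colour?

37

An adversary could hand out at most 5 buttons per colour (red, bronze, purple run out sooner): 3 + 5 + 5 + 1 + 5 + 5 + 5 + 5 + 2 = 36 buttons and still no colour has 6.
Pigeonhole: one more button lands in a colour already at 5, so 37 draws are enough and 36 are not.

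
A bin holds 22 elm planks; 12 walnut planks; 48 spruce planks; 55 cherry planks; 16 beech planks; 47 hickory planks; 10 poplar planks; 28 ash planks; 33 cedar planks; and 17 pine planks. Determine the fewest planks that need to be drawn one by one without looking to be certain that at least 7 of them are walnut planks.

283

In the worst case for collecting walnut planks, every non-walnut plank comes out first.
There are 22 + 48 + 55 + 16 + 47 + 10 + 28 + 33 + 17 = 276 non-walnut planks altogether.
After those, each further plank must be walnut, so 276 + 7 = 283 draws guarantee 7 walnut planks.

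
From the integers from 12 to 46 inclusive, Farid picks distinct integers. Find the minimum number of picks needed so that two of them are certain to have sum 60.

20

Two chosen integers sum to 60 exactly when both halves of some pair {x, 60−x} with 14 ≤ x ≤ 60−x ≤ 46 are chosen — 16 such pairs.
The remaining 3 elements (those with no distinct partner in range) can never complete a 60-sum, so the worst case takes all of them and one from each pair: 3 + 16 = 19.
The 20th integer has to be the second member of some pair, so 19 + 1 = 20.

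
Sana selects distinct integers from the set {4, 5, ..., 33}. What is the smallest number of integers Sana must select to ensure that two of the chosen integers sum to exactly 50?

Group the elements by complementary pair {x, 50−x}: {17,33}, {18,32}, {19,31}, …, giving 8 two-element pairs, the single value 25 (it cannot pair with itself since the integers are distinct), and 13 integers whose partner 50−x falls outside [4,33].
Pigeonhole: treating each of those 22 groups as a pigeonhole, one can pick one integer per group — 22 integers — with no two summing to 50.
The 23rd integer lands in an occupied pair, forcing a sum of 50.

23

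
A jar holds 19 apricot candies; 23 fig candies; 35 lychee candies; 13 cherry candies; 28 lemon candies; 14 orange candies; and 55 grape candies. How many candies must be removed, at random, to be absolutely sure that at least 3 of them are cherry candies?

177

In the worst case for collecting cherry candies, every non-cherry candy comes out first.
There are 19 + 23 + 35 + 28 + 14 + 55 = 174 non-cherry candies altogether.
After those, each further candy must be cherry, so 174 + 3 = 177 draws guarantee 3 cherry candies.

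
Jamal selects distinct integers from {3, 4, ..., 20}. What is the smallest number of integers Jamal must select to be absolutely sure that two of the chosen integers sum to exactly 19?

12

A set avoiding the sum 19 can contain at most one of each pair {x, 19−x}, plus the 4 elements whose complement lies outside the range.
The integers 10, …, 20 (11 of them) are such a set: any two sum to at least 10+11 = 21 > 19.
Any 12th integer completes one of the 7 pairs, so 12 choices force a sum of 19.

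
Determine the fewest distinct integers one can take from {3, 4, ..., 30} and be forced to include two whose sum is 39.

Group the elements by complementary pair {x, 39−x}: {9,30}, {10,29}, {11,28}, …, giving 11 two-element pairs and 6 integers whose partner 39−x falls outside [3,30].
Pigeonhole: treating each of those 17 groups as a pigeonhole, one can pick one integer per group — 17 integers — with no two summing to 39.
The 18th integer lands in an occupied pair, forcing a sum of 39.

18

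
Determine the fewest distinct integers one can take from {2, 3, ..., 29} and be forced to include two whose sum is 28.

Group the elements by complementary pair {x, 28−x}: {2,26}, {3,25}, {4,24}, …, giving 12 two-element pairs; the single value 14 (it cannot pair with itself since the integers are distinct); and 3 integers whose partner 28−x falls outside [2,29].
Treating each of those 16 groups as a pigeonhole, one can pick one integer per group — 16 integers — with no two summing to 28.
The 17th integer lands in an occupied pair, forcing a sum of 28.

17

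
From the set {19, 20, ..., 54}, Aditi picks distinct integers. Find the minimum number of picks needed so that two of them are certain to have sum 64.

24

A set avoiding the sum 64 can contain at most one of each pair {x, 64−x}, plus the 10 elements whose complement lies outside the range or equal to its own complement.
The integers 32, …, 54 (23 of them) are such a set: any two sum to at least 32+33 = 65 > 64.
Any 24th integer completes one of the 13 pairs, so 24 choices force a sum of 64.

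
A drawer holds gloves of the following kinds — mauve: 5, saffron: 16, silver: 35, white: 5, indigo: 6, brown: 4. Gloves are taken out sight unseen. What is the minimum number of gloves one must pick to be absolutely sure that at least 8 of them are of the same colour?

35

By the pigeonhole principle, put each drawn glove into a box by colour. The largest draw with every box below 8 takes min(count, 7) from each colour; colours with fewer than 7 contribute all they have.
Σ min(cᵢ, 7) = 5 + 7 + 7 + 5 + 6 + 4 = 34.
Draw number 34 + 1 = 35 must push one box to 8.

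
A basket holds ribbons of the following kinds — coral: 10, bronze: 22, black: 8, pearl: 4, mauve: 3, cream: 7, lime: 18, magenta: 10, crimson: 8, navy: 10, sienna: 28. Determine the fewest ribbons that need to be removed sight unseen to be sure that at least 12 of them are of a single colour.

94

By the pigeonhole principle, put each drawn ribbon into a box by colour. The largest draw with every box below 12 takes min(count, 11) from each colour; colours with fewer than 11 contribute all they have.
Σ min(cᵢ, 11) = 10 + 11 + 8 + 4 + 3 + 7 + 11 + 10 + 8 + 10 + 11 = 93.
Draw number 93 + 1 = 94 must push one box to 12.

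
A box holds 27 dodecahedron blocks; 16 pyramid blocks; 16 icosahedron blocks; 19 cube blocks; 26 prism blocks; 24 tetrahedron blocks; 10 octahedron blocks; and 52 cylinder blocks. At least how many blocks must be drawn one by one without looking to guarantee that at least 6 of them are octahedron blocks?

186

In the worst case for collecting octahedron blocks, every non-octahedron block comes out first.
There are 27 + 16 + 16 + 19 + 26 + 24 + 52 = 180 non-octahedron blocks altogether.
After those, each further block must be octahedron, so 180 + 6 = 186 draws guarantee 6 octahedron blocks.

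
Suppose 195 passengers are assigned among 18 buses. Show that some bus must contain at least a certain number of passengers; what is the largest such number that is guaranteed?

11

The 18 buses are the holes and the 195 passengers are the pigeons.
If every bus held at most 10 passengers, the total would be at most 18 × 10 = 180, which is less than 195.
So some bus holds at least ⌈195/18⌉ = 11 passengers.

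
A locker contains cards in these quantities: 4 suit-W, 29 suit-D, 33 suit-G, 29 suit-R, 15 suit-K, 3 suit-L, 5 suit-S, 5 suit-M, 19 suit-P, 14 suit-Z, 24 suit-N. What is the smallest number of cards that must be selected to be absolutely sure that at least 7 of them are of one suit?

60

Pigeonhole: the 11 suits are the holes; the cards drawn are the pigeons.
To avoid 7 of any one suit, the worst case takes at most 6 of each suit, or every card of a suit that has fewer than 6.
That gives 4 + 6 + 6 + 6 + 6 + 3 + 5 + 5 + 6 + 6 + 6 = 59 cards with no suit reaching 7.
The next card forces some suit to 7, so 59 + 1 = 60.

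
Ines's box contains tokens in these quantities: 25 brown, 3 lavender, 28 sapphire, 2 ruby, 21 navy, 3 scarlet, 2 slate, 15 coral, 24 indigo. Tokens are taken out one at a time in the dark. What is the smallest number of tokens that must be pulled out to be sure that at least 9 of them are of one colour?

51

Put each drawn token into a box by colour. The largest draw with every box below 9 takes min(count, 8) from each colour; colours with fewer than 8 contribute all they have.
Σ min(cᵢ, 8) = 8 + 3 + 8 + 2 + 8 + 3 + 2 + 8 + 8 = 50.
Draw number 50 + 1 = 51 must push one box to 9.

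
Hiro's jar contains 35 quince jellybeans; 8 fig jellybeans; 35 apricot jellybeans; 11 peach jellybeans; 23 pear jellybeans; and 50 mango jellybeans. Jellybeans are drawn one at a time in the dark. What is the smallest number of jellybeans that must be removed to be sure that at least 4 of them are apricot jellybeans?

131

In the worst case for collecting apricot jellybeans, every non-apricot jellybean comes out first.
There are 35 + 8 + 11 + 23 + 50 = 127 non-apricot jellybeans altogether.
After those, each further jellybean must be apricot, so 127 + 4 = 131 draws guarantee 4 apricot jellybeans.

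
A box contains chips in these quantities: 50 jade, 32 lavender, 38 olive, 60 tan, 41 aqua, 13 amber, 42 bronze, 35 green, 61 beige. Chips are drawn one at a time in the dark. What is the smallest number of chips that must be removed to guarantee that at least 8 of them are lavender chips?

In the worst case for collecting lavender chips, every non-lavender chip comes out first.
There are 50 + 38 + 60 + 41 + 13 + 42 + 35 + 61 = 340 non-lavender chips altogether.
After those, each further chip must be lavender, so 340 + 8 = 348 draws guarantee 8 lavender chips.

348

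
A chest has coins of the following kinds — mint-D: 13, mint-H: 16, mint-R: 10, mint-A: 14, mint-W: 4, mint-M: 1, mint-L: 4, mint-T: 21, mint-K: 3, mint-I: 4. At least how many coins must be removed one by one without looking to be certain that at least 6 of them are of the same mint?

An adversary could hand out at most 5 coins per mint (5 mints run out sooner): 5 + 5 + 5 + 5 + 4 + 1 + 4 + 5 + 3 + 4 = 41 coins and still no mint has 6.
By pigeonhole, one more coin lands in a mint already at 5, so 42 draws are enough and 41 are not.

42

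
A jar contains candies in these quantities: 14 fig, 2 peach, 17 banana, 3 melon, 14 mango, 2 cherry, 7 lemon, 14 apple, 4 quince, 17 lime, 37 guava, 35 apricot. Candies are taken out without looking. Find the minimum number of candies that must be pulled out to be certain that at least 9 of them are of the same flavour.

75

By pigeonhole, the 12 flavours are the holes; the candies drawn are the pigeons.
To avoid 9 of any one flavour, the worst case takes at most 8 of each flavour, or every candy of a flavour that has fewer than 8.
That gives 8 + 2 + 8 + 3 + 8 + 2 + 7 + 8 + 4 + 8 + 8 + 8 = 74 candies with no flavour reaching 9.
The next candy forces some flavour to 9, so 74 + 1 = 75.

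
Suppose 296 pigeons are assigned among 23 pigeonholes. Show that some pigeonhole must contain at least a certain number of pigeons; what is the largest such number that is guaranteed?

By the pigeonhole principle, the 23 pigeonholes are the holes and the 296 pigeons are the pigeons.
If every pigeonhole held at most 12 pigeons, the total would be at most 23 × 12 = 276, which is less than 296.
So some pigeonhole holds at least ⌈296/23⌉ = 13 pigeons.

13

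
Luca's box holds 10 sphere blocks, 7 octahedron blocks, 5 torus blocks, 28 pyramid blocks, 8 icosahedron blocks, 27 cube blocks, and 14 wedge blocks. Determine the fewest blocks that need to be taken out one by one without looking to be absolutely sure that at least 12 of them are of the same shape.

An adversary could hand out at most 11 blocks per shape (4 shapes run out sooner): 10 + 7 + 5 + 11 + 8 + 11 + 11 = 63 blocks and still no shape has 12.
One more block lands in a shape already at 11, so 64 draws are enough and 63 are not.

64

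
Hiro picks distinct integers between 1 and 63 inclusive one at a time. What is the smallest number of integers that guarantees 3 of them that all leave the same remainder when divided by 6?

Pigeonhole: the 6 residue classes mod 6 are the pigeonholes.
With 12 integers one could put 2 in each residue class and have no class reach 3.
The 13th integer pushes some class to 3, so 6·2 + 1 = 13.

13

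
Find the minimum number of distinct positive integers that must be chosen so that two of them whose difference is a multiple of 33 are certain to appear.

Integers whose pairwise differences are multiples of 33 are exactly those sharing a remainder mod 33. By the pigeonhole principle, the 33 residue classes mod 33 are the pigeonholes.
With 33 integers one could put 1 in each residue class and have no class reach 2.
The 34th integer pushes some class to 2, so 33·1 + 1 = 34.

34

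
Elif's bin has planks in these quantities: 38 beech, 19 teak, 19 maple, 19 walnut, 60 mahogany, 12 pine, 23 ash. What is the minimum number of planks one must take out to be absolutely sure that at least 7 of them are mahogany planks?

137

In the worst case for collecting mahogany planks, every non-mahogany plank comes out first.
There are 38 + 19 + 19 + 19 + 12 + 23 = 130 non-mahogany planks altogether.
After those, each further plank must be mahogany, so 130 + 7 = 137 draws guarantee 7 mahogany planks.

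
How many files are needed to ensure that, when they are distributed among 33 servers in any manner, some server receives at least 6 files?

With 165 files one could put exactly 5 in each of the 33 servers, and no server would reach 6.
Pigeonhole: one more file must land in a server that already has 5, giving it 6.
So 33 × 5 + 1 = 166 files are required.

166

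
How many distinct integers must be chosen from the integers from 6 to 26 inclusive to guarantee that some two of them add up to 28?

Group the elements by complementary pair {x, 28−x}: {6,22}, {7,21}, {8,20}, …, giving 8 two-element pairs, the single value 14 (it cannot pair with itself since the integers are distinct), and 4 integers whose partner 28−x falls outside [6,26].
Pigeonhole: treating each of those 13 groups as a pigeonhole, one can pick one integer per group — 13 integers — with no two summing to 28.
The 14th integer lands in an occupied pair, forcing a sum of 28.

14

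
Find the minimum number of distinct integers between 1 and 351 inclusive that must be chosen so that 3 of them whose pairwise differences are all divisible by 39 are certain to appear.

Integers whose pairwise differences are multiples of 39 are exactly those sharing a remainder mod 39. The 39 residue classes mod 39 are the pigeonholes.
With 78 integers one could put 2 in each residue class and have no class reach 3.
The 79th integer pushes some class to 3, so 39·2 + 1 = 79.

79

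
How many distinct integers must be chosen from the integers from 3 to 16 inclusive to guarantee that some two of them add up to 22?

Two chosen integers sum to 22 exactly when both halves of some pair {x, 22−x} with 6 ≤ x ≤ 22−x ≤ 16 are chosen — 5 such pairs.
The remaining 4 elements (those with no distinct partner in range) can never complete a 22-sum, so the worst case takes all of them and one from each pair: 4 + 5 = 9.
By the pigeonhole principle, the 10th integer has to be the second member of some pair, so 9 + 1 = 10.

10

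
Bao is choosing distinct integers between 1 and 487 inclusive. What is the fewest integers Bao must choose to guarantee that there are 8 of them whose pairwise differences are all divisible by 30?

211

Integers whose pairwise differences are multiples of 30 are exactly those sharing a remainder mod 30. The 30 residue classes mod 30 are the pigeonholes.
With 210 integers one could put 7 in each residue class and have no class reach 8.
The 211th integer pushes some class to 8, so 30·7 + 1 = 211.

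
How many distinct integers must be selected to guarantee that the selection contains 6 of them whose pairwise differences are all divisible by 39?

196

Integers whose pairwise differences are multiples of 39 are exactly those sharing a remainder mod 39. Pigeonhole: the 39 residue classes mod 39 are the pigeonholes.
With 195 integers one could put 5 in each residue class and have no class reach 6.
The 196th integer pushes some class to 6, so 39·5 + 1 = 196.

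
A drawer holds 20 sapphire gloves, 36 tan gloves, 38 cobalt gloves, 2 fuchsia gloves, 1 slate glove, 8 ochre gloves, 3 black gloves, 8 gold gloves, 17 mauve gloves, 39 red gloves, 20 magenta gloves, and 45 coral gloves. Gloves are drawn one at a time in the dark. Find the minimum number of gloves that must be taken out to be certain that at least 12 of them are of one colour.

The 12 colours are the holes; the gloves drawn are the pigeons.
To avoid 12 of any one colour, the worst case takes at most 11 of each colour, or every glove of a colour that has fewer than 11.
That gives 11 + 11 + 11 + 2 + 1 + 8 + 3 + 8 + 11 + 11 + 11 + 11 = 99 gloves with no colour reaching 12.
The next glove forces some colour to 12, so 99 + 1 = 100.

100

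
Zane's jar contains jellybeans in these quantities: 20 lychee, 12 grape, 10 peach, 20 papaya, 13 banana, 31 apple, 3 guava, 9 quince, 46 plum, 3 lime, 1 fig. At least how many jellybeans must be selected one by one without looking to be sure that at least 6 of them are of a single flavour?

Pigeonhole: put each drawn jellybean into a box by flavour. The largest draw with every box below 6 takes min(count, 5) from each flavour; flavours with fewer than 5 contribute all they have.
Σ min(cᵢ, 5) = 5 + 5 + 5 + 5 + 5 + 5 + 3 + 5 + 5 + 3 + 1 = 47.
Draw number 47 + 1 = 48 must push one box to 6.

48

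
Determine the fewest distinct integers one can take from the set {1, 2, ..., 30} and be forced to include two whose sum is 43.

22

Two chosen integers sum to 43 exactly when both halves of some pair {x, 43−x} with 13 ≤ x ≤ 43−x ≤ 30 are chosen — 9 such pairs.
The remaining 12 elements (those with no distinct partner in range) can never complete a 43-sum, so the worst case takes all of them and one from each pair: 12 + 9 = 21.
The 22nd integer has to be the second member of some pair, so 21 + 1 = 22.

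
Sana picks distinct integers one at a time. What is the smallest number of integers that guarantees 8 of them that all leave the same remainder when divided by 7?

50

The 7 residue classes mod 7 are the pigeonholes.
With 49 integers one could put 7 in each residue class and have no class reach 8.
The 50th integer pushes some class to 8, so 7·7 + 1 = 50.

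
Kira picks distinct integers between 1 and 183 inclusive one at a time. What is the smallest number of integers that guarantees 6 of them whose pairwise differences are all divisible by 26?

131

Integers whose pairwise differences are multiples of 26 are exactly those sharing a remainder mod 26. By the pigeonhole principle, the 26 residue classes mod 26 are the pigeonholes.
With 130 integers one could put 5 in each residue class and have no class reach 6.
The 131st integer pushes some class to 6, so 26·5 + 1 = 131.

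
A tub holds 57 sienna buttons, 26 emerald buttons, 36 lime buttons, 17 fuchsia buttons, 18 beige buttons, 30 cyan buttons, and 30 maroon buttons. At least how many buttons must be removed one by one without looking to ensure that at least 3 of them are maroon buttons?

In the worst case for collecting maroon buttons, every non-maroon button comes out first.
There are 57 + 26 + 36 + 17 + 18 + 30 = 184 non-maroon buttons altogether.
After those, each further button must be maroon, so 184 + 3 = 187 draws guarantee 3 maroon buttons.

187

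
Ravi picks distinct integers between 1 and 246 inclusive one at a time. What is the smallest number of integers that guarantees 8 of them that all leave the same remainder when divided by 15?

106

Pigeonhole: the 15 residue classes mod 15 are the pigeonholes.
With 105 integers one could put 7 in each residue class and have no class reach 8.
The 106th integer pushes some class to 8, so 15·7 + 1 = 106.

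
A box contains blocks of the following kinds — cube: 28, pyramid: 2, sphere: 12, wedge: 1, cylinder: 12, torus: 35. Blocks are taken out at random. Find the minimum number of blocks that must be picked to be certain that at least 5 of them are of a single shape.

An adversary could hand out at most 4 blocks per shape (pyramid, wedge run out sooner): 4 + 2 + 4 + 1 + 4 + 4 = 19 blocks and still no shape has 5.
One more block lands in a shape already at 4, so 20 draws are enough and 19 are not.

20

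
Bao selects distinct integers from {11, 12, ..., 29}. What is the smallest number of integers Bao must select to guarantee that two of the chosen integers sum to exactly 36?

Two chosen integers sum to 36 exactly when both halves of some pair {x, 36−x} with 11 ≤ x ≤ 36−x ≤ 25 are chosen — 7 such pairs.
The remaining 5 elements (those with no distinct partner in range) can never complete a 36-sum, so the worst case takes all of them and one from each pair: 5 + 7 = 12.
By the pigeonhole principle, the 13th integer has to be the second member of some pair, so 12 + 1 = 13.

13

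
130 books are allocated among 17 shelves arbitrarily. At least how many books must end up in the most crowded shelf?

8

The 17 shelves are the holes and the 130 books are the pigeons.
If every shelf held at most 7 books, the total would be at most 17 × 7 = 119, which is less than 130.
So some shelf holds at least ⌈130/17⌉ = 8 books.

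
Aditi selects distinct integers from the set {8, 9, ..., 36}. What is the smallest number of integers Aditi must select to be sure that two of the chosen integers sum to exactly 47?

17

Two chosen integers sum to 47 exactly when both halves of some pair {x, 47−x} with 11 ≤ x ≤ 47−x ≤ 36 are chosen — 13 such pairs.
The remaining 3 elements (those with no distinct partner in range) can never complete a 47-sum, so the worst case takes all of them and one from each pair: 3 + 13 = 16.
The 17th integer has to be the second member of some pair, so 16 + 1 = 17.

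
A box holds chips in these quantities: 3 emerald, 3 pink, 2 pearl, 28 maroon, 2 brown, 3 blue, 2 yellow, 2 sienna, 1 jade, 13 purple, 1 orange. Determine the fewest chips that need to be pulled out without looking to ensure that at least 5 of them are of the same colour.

28

By the pigeonhole principle, put each drawn chip into a box by colour. The largest draw with every box below 5 takes min(count, 4) from each colour; colours with fewer than 4 contribute all they have.
Σ min(cᵢ, 4) = 3 + 3 + 2 + 4 + 2 + 3 + 2 + 2 + 1 + 4 + 1 = 27.
Draw number 27 + 1 = 28 must push one box to 5.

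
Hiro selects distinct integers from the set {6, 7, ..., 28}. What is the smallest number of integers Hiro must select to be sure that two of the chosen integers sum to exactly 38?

15

Two chosen integers sum to 38 exactly when both halves of some pair {x, 38−x} with 10 ≤ x ≤ 38−x ≤ 28 are chosen — 9 such pairs.
The remaining 5 elements (those with no distinct partner in range) can never complete a 38-sum, so the worst case takes all of them and one from each pair: 5 + 9 = 14.
By the pigeonhole principle, the 15th integer has to be the second member of some pair, so 14 + 1 = 15.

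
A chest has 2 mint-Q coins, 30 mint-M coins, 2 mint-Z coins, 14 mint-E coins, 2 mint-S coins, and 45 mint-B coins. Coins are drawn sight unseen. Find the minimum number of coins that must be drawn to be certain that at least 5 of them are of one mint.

Put each drawn coin into a box by mint. The largest draw with every box below 5 takes min(count, 4) from each mint; mints with fewer than 4 contribute all they have.
Σ min(cᵢ, 4) = 2 + 4 + 2 + 4 + 2 + 4 = 18.
Draw number 18 + 1 = 19 must push one box to 5.

19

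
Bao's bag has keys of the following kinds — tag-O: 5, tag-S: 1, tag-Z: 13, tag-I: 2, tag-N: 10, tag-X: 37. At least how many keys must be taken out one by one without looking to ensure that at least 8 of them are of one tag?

An adversary could hand out at most 7 keys per tag (tag-O, tag-S, tag-I run out sooner): 5 + 1 + 7 + 2 + 7 + 7 = 29 keys and still no tag has 8.
One more key lands in a tag already at 7, so 30 draws are enough and 29 are not.

30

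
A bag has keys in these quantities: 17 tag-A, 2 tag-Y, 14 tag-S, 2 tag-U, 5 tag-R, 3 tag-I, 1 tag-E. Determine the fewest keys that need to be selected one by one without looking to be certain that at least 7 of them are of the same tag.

By pigeonhole, put each drawn key into a box by tag. The largest draw with every box below 7 takes min(count, 6) from each tag; tags with fewer than 6 contribute all they have.
Σ min(cᵢ, 6) = 6 + 2 + 6 + 2 + 5 + 3 + 1 = 25.
Draw number 25 + 1 = 26 must push one box to 7.

26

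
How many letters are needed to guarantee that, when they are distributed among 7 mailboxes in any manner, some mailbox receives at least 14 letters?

92

With 91 letters one could put exactly 13 in each of the 7 mailboxes, and no mailbox would reach 14.
One more letter must land in a mailbox that already has 13, giving it 14.
So 7 × 13 + 1 = 92 letters are required.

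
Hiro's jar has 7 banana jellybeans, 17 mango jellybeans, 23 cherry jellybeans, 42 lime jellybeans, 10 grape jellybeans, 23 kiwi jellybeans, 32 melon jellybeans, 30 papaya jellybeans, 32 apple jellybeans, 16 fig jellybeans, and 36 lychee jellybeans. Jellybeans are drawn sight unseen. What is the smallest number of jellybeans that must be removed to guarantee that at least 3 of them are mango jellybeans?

In the worst case for collecting mango jellybeans, every non-mango jellybean comes out first.
There are 7 + 23 + 42 + 10 + 23 + 32 + 30 + 32 + 16 + 36 = 251 non-mango jellybeans altogether.
After those, each further jellybean must be mango, so 251 + 3 = 254 draws guarantee 3 mango jellybeans.

254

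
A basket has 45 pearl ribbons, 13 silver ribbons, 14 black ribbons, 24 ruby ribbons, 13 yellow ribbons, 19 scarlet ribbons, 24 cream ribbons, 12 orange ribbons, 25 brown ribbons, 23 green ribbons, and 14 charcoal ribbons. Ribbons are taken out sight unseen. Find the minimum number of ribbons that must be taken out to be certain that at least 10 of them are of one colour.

100

An adversary could hand out at most 9 ribbons per colour: 9 + 9 + 9 + 9 + 9 + 9 + 9 + 9 + 9 + 9 + 9 = 99 ribbons and still no colour has 10.
One more ribbon lands in a colour already at 9, so 100 draws are enough and 99 are not.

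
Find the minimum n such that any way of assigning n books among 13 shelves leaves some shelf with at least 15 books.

183

With 182 books one could put exactly 14 in each of the 13 shelves, and no shelf would reach 15.
One more book must land in a shelf that already has 14, giving it 15.
So 13 × 14 + 1 = 183 books are required.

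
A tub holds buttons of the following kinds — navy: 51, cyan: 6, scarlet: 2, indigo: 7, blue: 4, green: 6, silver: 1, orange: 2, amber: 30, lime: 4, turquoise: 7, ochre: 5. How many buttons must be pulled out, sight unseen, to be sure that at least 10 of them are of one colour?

63

By the pigeonhole principle, put each drawn button into a box by colour. The largest draw with every box below 10 takes min(count, 9) from each colour; colours with fewer than 9 contribute all they have.
Σ min(cᵢ, 9) = 9 + 6 + 2 + 7 + 4 + 6 + 1 + 2 + 9 + 4 + 7 + 5 = 62.
Draw number 62 + 1 = 63 must push one box to 10.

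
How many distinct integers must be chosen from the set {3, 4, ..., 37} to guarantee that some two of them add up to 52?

25

Group the elements by complementary pair {x, 52−x}: {15,37}, {16,36}, {17,35}, …, giving 11 two-element pairs; the single value 26 (it cannot pair with itself since the integers are distinct); and 12 integers whose partner 52−x falls outside [3,37].
Treating each of those 24 groups as a pigeonhole, one can pick one integer per group — 24 integers — with no two summing to 52.
The 25th integer lands in an occupied pair, forcing a sum of 52.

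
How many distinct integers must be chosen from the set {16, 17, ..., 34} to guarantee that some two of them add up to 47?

A set avoiding the sum 47 can contain at most one of each pair {x, 47−x}, plus the 3 elements whose complement lies outside the range.
The integers 24, …, 34 (11 of them) are such a set: any two sum to at least 24+25 = 49 > 47.
By the pigeonhole principle, any 12th integer completes one of the 8 pairs, so 12 choices force a sum of 47.

12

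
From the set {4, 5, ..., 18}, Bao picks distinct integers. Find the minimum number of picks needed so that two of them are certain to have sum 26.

Group the elements by complementary pair {x, 26−x}: {8,18}, {9,17}, {10,16}, …, giving 5 two-element pairs, the single value 13 (it cannot pair with itself since the integers are distinct), and 4 integers whose partner 26−x falls outside [4,18].
By pigeonhole, treating each of those 10 groups as a pigeonhole, one can pick one integer per group — 10 integers — with no two summing to 26.
The 11th integer lands in an occupied pair, forcing a sum of 26.

11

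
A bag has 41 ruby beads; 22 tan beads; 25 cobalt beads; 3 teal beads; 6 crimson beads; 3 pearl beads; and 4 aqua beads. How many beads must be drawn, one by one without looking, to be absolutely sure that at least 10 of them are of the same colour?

Put each drawn bead into a box by colour. The largest draw with every box below 10 takes min(count, 9) from each colour; colours with fewer than 9 contribute all they have.
Σ min(cᵢ, 9) = 9 + 9 + 9 + 3 + 6 + 3 + 4 = 43.
Draw number 43 + 1 = 44 must push one box to 10.

44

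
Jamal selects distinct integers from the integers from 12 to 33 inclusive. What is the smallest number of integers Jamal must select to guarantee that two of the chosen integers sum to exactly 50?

Group the elements by complementary pair {x, 50−x}: {17,33}, {18,32}, {19,31}, …, giving 8 two-element pairs, the single value 25 (it cannot pair with itself since the integers are distinct), and 5 integers whose partner 50−x falls outside [12,33].
By the pigeonhole principle, treating each of those 14 groups as a pigeonhole, one can pick one integer per group — 14 integers — with no two summing to 50.
The 15th integer lands in an occupied pair, forcing a sum of 50.

15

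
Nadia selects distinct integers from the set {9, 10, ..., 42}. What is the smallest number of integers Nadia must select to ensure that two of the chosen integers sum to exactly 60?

A set avoiding the sum 60 can contain at most one of each pair {x, 60−x}, plus the 10 elements whose complement lies outside the range or equal to its own complement.
The integers 9, …, 30 (22 of them) are such a set: any two sum to at least 9+10 = 19 and at most 29+30 = 59 < 60.
Any 23rd integer completes one of the 12 pairs, so 23 choices force a sum of 60.

23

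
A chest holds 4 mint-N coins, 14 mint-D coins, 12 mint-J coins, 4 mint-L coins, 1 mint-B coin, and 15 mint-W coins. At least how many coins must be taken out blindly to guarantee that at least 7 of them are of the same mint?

28

An adversary could hand out at most 6 coins per mint (mint-N, mint-L, mint-B run out sooner): 4 + 6 + 6 + 4 + 1 + 6 = 27 coins and still no mint has 7.
By pigeonhole, one more coin lands in a mint already at 6, so 28 draws are enough and 27 are not.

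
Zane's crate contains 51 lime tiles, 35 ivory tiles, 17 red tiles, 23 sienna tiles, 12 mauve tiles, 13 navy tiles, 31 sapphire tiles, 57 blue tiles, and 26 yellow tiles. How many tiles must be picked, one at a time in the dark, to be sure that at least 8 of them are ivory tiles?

In the worst case for collecting ivory tiles, every non-ivory tile comes out first.
There are 51 + 17 + 23 + 12 + 13 + 31 + 57 + 26 = 230 non-ivory tiles altogether.
After those, each further tile must be ivory, so 230 + 8 = 238 draws guarantee 8 ivory tiles.

238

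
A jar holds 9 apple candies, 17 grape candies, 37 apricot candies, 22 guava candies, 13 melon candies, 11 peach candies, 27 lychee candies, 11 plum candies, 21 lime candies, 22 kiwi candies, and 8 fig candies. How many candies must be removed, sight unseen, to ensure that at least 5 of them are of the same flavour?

Pigeonhole: put each drawn candy into a box by flavour. The largest draw with every box below 5 takes min(count, 4) from each flavour.
Σ min(cᵢ, 4) = 4 + 4 + 4 + 4 + 4 + 4 + 4 + 4 + 4 + 4 + 4 = 44.
Draw number 44 + 1 = 45 must push one box to 5.

45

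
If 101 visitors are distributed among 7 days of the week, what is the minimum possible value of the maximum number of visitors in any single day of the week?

By pigeonhole, the 7 days of the week are the holes and the 101 visitors are the pigeons.
If every day of the week held at most 14 visitors, the total would be at most 7 × 14 = 98, which is less than 101.
So some day of the week holds at least ⌈101/7⌉ = 15 visitors.

15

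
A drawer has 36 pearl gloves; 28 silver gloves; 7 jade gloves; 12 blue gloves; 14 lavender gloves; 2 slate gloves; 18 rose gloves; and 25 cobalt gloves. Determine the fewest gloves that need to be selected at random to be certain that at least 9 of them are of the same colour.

58

By pigeonhole, the 8 colours are the holes; the gloves drawn are the pigeons.
To avoid 9 of any one colour, the worst case takes at most 8 of each colour, or every glove of a colour that has fewer than 8.
That gives 8 + 8 + 7 + 8 + 8 + 2 + 8 + 8 = 57 gloves with no colour reaching 9.
The next glove forces some colour to 9, so 57 + 1 = 58.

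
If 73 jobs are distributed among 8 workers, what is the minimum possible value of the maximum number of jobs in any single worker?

Pigeonhole: the 8 workers are the holes and the 73 jobs are the pigeons.
If every worker held at most 9 jobs, the total would be at most 8 × 9 = 72, which is less than 73.
So some worker holds at least ⌈73/8⌉ = 10 jobs.

10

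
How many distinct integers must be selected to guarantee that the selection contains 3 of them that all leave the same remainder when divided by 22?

The 22 residue classes mod 22 are the pigeonholes.
With 44 integers one could put 2 in each residue class and have no class reach 3.
The 45th integer pushes some class to 3, so 22·2 + 1 = 45.

45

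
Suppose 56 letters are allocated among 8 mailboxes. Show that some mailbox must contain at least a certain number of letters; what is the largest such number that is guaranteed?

The 8 mailboxes are the holes and the 56 letters are the pigeons.
If every mailbox held at most 6 letters, the total would be at most 8 × 6 = 48, which is less than 56.
So some mailbox holds at least ⌈56/8⌉ = 7 letters.

7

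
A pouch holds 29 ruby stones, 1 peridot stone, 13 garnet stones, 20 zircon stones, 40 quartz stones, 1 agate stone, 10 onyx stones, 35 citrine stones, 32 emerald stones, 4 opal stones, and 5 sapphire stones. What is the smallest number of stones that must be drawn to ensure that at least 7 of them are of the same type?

An adversary could hand out at most 6 stones per type (4 types run out sooner): 6 + 1 + 6 + 6 + 6 + 1 + 6 + 6 + 6 + 4 + 5 = 53 stones and still no type has 7.
By the pigeonhole principle, one more stone lands in a type already at 6, so 54 draws are enough and 53 are not.

54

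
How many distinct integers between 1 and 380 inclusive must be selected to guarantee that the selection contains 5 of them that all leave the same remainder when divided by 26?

105

Pigeonhole: the 26 residue classes mod 26 are the pigeonholes.
With 104 integers one could put 4 in each residue class and have no class reach 5.
The 105th integer pushes some class to 5, so 26·4 + 1 = 105.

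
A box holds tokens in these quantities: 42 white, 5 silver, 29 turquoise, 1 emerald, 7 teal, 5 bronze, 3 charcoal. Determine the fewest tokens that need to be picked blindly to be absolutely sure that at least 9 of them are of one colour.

An adversary could hand out at most 8 tokens per colour (5 colours run out sooner): 8 + 5 + 8 + 1 + 7 + 5 + 3 = 37 tokens and still no colour has 9.
Pigeonhole: one more token lands in a colour already at 8, so 38 draws are enough and 37 are not.

38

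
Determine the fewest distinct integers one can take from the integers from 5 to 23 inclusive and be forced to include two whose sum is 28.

11

Two chosen integers sum to 28 exactly when both halves of some pair {x, 28−x} with 5 ≤ x ≤ 28−x ≤ 23 are chosen — 9 such pairs.
The remaining 1 element (those with no distinct partner in range) can never complete a 28-sum, so the worst case takes all of them and one from each pair: 1 + 9 = 10.
The 11th integer has to be the second member of some pair, so 10 + 1 = 11.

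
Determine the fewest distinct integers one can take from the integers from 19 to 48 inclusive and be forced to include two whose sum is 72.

A set avoiding the sum 72 can contain at most one of each pair {x, 72−x}, plus the 6 elements whose complement lies outside the range or equal to its own complement.
The integers 19, …, 36 (18 of them) are such a set: any two sum to at least 19+20 = 39 and at most 35+36 = 71 < 72.
By pigeonhole, any 19th integer completes one of the 12 pairs, so 19 choices force a sum of 72.

19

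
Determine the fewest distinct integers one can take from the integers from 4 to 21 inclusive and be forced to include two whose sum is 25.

10

A set avoiding the sum 25 can contain at most one of each pair {x, 25−x}.
The integers 13, …, 21 (9 of them) are such a set: any two sum to at least 13+14 = 27 > 25.
Pigeonhole: any 10th integer completes one of the 9 pairs, so 10 choices force a sum of 25.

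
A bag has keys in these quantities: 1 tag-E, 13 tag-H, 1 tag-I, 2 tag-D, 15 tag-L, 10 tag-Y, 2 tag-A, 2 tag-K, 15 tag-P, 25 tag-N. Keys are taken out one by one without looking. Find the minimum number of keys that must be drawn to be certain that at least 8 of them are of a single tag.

Pigeonhole: put each drawn key into a box by tag. The largest draw with every box below 8 takes min(count, 7) from each tag; tags with fewer than 7 contribute all they have.
Σ min(cᵢ, 7) = 1 + 7 + 1 + 2 + 7 + 7 + 2 + 2 + 7 + 7 = 43.
Draw number 43 + 1 = 44 must push one box to 8.

44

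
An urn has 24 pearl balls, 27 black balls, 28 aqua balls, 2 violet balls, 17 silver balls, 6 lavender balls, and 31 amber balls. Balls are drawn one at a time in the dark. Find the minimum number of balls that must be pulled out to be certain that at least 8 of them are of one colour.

44

An adversary could hand out at most 7 balls per colour (violet, lavender run out sooner): 7 + 7 + 7 + 2 + 7 + 6 + 7 = 43 balls and still no colour has 8.
By the pigeonhole principle, one more ball lands in a colour already at 7, so 44 draws are enough and 43 are not.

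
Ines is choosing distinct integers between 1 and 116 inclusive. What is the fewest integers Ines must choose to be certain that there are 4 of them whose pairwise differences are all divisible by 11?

34

Integers whose pairwise differences are multiples of 11 are exactly those sharing a remainder mod 11. By pigeonhole, the 11 residue classes mod 11 are the pigeonholes.
With 33 integers one could put 3 in each residue class and have no class reach 4.
The 34th integer pushes some class to 4, so 11·3 + 1 = 34.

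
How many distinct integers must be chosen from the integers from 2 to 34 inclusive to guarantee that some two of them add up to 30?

Group the elements by complementary pair {x, 30−x}: {2,28}, {3,27}, {4,26}, …, giving 13 two-element pairs; the single value 15 (it cannot pair with itself since the integers are distinct); and 6 integers whose partner 30−x falls outside [2,34].
Treating each of those 20 groups as a pigeonhole, one can pick one integer per group — 20 integers — with no two summing to 30.
The 21st integer lands in an occupied pair, forcing a sum of 30.

21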